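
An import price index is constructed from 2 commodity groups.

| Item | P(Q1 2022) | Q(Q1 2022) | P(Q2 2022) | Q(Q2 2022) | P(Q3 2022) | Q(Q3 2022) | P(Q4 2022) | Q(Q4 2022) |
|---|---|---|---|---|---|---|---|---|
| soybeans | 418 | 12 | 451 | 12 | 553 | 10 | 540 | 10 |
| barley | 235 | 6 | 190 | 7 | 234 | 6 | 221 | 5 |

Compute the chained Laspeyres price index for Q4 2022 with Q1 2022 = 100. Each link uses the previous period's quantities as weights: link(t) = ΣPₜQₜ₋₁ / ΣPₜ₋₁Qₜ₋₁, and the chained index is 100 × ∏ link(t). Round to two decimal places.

Link Q1 2022→Q2 2022:
ΣP(Q2 2022)Q(Q1 2022) = 451×12 + 190×6 = 5412 + 1140 = 6552
ΣP(Q1 2022)Q(Q1 2022) = 418×12 + 235×6 = 5016 + 1410 = 6426
link = 6552/6426 = 1.019608
Link Q2 2022→Q3 2022:
ΣP(Q3 2022)Q(Q2 2022) = 553×12 + 234×7 = 6636 + 1638 = 8274
ΣP(Q2 2022)Q(Q2 2022) = 451×12 + 190×7 = 5412 + 1330 = 6742
link = 8274/6742 = 1.227232
Link Q3 2022→Q4 2022:
ΣP(Q4 2022)Q(Q3 2022) = 540×10 + 221×6 = 5400 + 1326 = 6726
ΣP(Q3 2022)Q(Q3 2022) = 553×10 + 234×6 = 5530 + 1404 = 6934
link = 6726/6934 = 0.970003
Chained index = 100 × 1.019608 × 1.227232 × 0.970003 = 121.3760

121.38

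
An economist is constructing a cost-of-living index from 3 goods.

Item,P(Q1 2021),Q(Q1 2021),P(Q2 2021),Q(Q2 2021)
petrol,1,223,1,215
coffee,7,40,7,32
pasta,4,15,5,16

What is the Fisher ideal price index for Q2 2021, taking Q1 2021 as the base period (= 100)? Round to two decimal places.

Laspeyres component (base-period weights):
ΣP(Q2 2021)Q(Q1 2021) = 1×223 + 7×40 + 5×15 = 223 + 280 + 75 = 578
ΣP(Q1 2021)Q(Q1 2021) = 1×223 + 7×40 + 4×15 = 223 + 280 + 60 = 563
L = 578 / 563 × 100 = 102.6643
Paasche component (current-period weights):
ΣP(Q2 2021)Q(Q2 2021) = 1×215 + 7×32 + 5×16 = 215 + 224 + 80 = 519
ΣP(Q1 2021)Q(Q2 2021) = 1×215 + 7×32 + 4×16 = 215 + 224 + 64 = 503
P = 519 / 503 × 100 = 103.1809
Fisher = √(L × P) = √(102.6643 × 103.1809) = 102.9223

102.92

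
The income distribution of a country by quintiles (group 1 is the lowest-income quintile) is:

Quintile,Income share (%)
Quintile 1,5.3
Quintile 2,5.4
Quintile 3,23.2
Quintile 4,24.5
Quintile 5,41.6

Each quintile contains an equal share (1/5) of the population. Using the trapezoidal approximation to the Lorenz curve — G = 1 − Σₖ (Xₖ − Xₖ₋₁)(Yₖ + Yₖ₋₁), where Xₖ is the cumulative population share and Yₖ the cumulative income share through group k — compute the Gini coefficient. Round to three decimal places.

0.367

Cumulative income shares Yₖ: 0.0530, 0.1070, 0.3390, 0.5840, 1.0000
Σ (Xₖ−Xₖ₋₁)(Yₖ+Yₖ₋₁) = (1/5)(0.0530+0.0000) + (1/5)(0.1070+0.0530) + (1/5)(0.3390+0.1070) + (1/5)(0.5840+0.3390) + (1/5)(1.0000+0.5840)
  = 0.0106 + 0.0320 + 0.0892 + 0.1846 + 0.3168 = 0.6332
G = 1 − 0.6332 = 0.3668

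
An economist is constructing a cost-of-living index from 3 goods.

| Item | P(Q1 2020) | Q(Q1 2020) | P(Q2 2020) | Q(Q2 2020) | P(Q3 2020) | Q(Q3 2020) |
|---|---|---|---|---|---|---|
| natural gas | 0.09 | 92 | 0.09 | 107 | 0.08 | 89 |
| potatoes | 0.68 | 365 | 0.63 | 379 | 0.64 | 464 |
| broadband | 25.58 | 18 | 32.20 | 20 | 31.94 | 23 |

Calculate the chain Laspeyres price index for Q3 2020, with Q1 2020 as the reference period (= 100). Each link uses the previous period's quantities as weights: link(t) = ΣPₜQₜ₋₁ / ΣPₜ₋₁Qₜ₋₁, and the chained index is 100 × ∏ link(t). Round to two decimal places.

113.76

Link Q1 2020→Q2 2020:
ΣP(Q2 2020)Q(Q1 2020) = 0.09×92 + 0.63×365 + 32.20×18 = 8.28 + 229.95 + 579.6 = 817.83
ΣP(Q1 2020)Q(Q1 2020) = 0.09×92 + 0.68×365 + 25.58×18 = 8.28 + 248.2 + 460.44 = 716.92
link = 817.83/716.92 = 1.140755
Link Q2 2020→Q3 2020:
ΣP(Q3 2020)Q(Q2 2020) = 0.08×107 + 0.64×379 + 31.94×20 = 8.56 + 242.56 + 638.8 = 889.92
ΣP(Q2 2020)Q(Q2 2020) = 0.09×107 + 0.63×379 + 32.20×20 = 9.63 + 238.77 + 644 = 892.4
link = 889.92/892.4 = 0.997221
Chained index = 100 × 1.140755 × 0.997221 = 113.7585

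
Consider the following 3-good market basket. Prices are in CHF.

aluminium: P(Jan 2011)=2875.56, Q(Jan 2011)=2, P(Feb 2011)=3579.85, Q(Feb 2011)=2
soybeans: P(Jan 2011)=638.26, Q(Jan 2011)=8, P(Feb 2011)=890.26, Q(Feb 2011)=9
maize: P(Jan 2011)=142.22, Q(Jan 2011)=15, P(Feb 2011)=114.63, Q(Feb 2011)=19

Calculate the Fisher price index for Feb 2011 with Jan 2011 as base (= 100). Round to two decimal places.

122.69

Laspeyres component (base-period weights):
ΣP(Feb 2011)Q(Jan 2011) = 3579.85×2 + 890.26×8 + 114.63×15 = 7159.7 + 7122.08 + 1719.45 = 16001.23
ΣP(Jan 2011)Q(Jan 2011) = 2875.56×2 + 638.26×8 + 142.22×15 = 5751.12 + 5106.08 + 2133.3 = 12990.5
L = 16001.23 / 12990.5 × 100 = 123.1764
Paasche component (current-period weights):
ΣP(Feb 2011)Q(Feb 2011) = 3579.85×2 + 890.26×9 + 114.63×19 = 7159.7 + 8012.34 + 2177.97 = 17350.01
ΣP(Jan 2011)Q(Feb 2011) = 2875.56×2 + 638.26×9 + 142.22×19 = 5751.12 + 5744.34 + 2702.18 = 14197.64
P = 17350.01 / 14197.64 × 100 = 122.2035
Fisher = √(L × P) = √(123.1764 × 122.2035) = 122.6890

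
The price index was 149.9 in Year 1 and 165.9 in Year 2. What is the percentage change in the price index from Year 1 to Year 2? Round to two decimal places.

Change = (165.9 − 149.9) / 149.9 × 100
       = 16.0 / 149.9 × 100 = 10.6738%

10.67%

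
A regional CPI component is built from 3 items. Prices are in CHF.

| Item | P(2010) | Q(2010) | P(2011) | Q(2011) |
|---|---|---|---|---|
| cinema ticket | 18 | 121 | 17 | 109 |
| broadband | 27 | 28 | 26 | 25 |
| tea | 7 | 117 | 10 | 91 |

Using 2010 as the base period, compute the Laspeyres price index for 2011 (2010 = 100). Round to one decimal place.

105.4

Laspeyres price index uses base-period quantities as weights.
ΣP(2011)·Q(2010) = 17×121 + 26×28 + 10×117 = 2057 + 728 + 1170 = 3955
ΣP(2010)·Q(2010) = 18×121 + 27×28 + 7×117 = 2178 + 756 + 819 = 3753
Index = 3955 / 3753 × 100 = 105.3824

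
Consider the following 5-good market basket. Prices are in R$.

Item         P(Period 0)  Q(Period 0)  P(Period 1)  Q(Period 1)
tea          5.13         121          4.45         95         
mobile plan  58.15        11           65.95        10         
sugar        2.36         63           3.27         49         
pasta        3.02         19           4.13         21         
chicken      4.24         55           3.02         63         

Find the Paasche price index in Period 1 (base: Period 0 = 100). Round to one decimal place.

Paasche price index uses current-period quantities as weights.
ΣP(Period 1)·Q(Period 1) = 4.45×95 + 65.95×10 + 3.27×49 + 4.13×21 + 3.02×63 = 422.75 + 659.5 + 160.23 + 86.73 + 190.26 = 1519.47
ΣP(Period 0)·Q(Period 1) = 5.13×95 + 58.15×10 + 2.36×49 + 3.02×21 + 4.24×63 = 487.35 + 581.5 + 115.64 + 63.42 + 267.12 = 1515.03
Index = 1519.47 / 1515.03 × 100 = 100.2931

100.3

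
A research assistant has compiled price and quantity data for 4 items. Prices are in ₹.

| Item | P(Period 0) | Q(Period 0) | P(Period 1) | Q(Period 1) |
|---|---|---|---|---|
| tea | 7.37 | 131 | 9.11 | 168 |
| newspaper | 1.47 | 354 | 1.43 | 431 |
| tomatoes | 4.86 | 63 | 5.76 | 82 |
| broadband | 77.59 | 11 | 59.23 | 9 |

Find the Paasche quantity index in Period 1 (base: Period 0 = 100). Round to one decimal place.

116.1

Paasche quantity index uses current-period prices as weights.
ΣP(Period 1)·Q(Period 1) = 9.11×168 + 1.43×431 + 5.76×82 + 59.23×9 = 1530.48 + 616.33 + 472.32 + 533.07 = 3152.2
ΣP(Period 1)·Q(Period 0) = 9.11×131 + 1.43×354 + 5.76×63 + 59.23×11 = 1193.41 + 506.22 + 362.88 + 651.53 = 2714.04
Index = 3152.2 / 2714.04 × 100 = 116.1442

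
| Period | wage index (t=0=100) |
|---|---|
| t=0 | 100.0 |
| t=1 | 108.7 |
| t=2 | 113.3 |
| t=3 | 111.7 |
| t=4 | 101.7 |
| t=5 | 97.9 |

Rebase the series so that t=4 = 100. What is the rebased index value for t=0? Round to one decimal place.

Rebased(t=0) = 100.0 / 101.7 × 100 = 98.3284

98.3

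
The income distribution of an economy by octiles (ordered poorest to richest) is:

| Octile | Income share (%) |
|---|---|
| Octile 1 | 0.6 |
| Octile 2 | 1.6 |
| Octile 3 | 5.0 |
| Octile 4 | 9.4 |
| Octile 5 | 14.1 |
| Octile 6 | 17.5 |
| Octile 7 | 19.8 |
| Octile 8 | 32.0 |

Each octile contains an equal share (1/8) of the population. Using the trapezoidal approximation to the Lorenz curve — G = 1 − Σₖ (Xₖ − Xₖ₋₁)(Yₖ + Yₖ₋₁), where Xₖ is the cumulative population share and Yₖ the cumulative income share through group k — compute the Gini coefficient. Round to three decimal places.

0.441

Cumulative income shares Yₖ: 0.0060, 0.0220, 0.0720, 0.1660, 0.3070, 0.4820, 0.6800, 1.0000
Σ (Xₖ−Xₖ₋₁)(Yₖ+Yₖ₋₁) = (1/8)(0.0060+0.0000) + (1/8)(0.0220+0.0060) + (1/8)(0.0720+0.0220) + (1/8)(0.1660+0.0720) + (1/8)(0.3070+0.1660) + (1/8)(0.4820+0.3070) + (1/8)(0.6800+0.4820) + (1/8)(1.0000+0.6800)
  = 0.0008 + 0.0035 + 0.0118 + 0.0298 + 0.0591 + 0.0986 + 0.1452 + 0.2100 = 0.5587
G = 1 − 0.5587 = 0.4413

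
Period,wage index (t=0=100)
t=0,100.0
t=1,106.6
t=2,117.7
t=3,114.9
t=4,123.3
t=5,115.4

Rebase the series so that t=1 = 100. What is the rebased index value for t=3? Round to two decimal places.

107.79

Rebased(t=3) = 114.9 / 106.6 × 100 = 107.7861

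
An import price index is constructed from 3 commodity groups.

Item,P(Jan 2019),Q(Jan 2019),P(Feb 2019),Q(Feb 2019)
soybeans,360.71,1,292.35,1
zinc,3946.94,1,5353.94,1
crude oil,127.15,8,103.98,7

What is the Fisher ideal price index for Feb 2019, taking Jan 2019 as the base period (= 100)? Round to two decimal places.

Laspeyres component (base-period weights):
ΣP(Feb 2019)Q(Jan 2019) = 292.35×1 + 5353.94×1 + 103.98×8 = 292.35 + 5353.94 + 831.84 = 6478.13
ΣP(Jan 2019)Q(Jan 2019) = 360.71×1 + 3946.94×1 + 127.15×8 = 360.71 + 3946.94 + 1017.2 = 5324.85
L = 6478.13 / 5324.85 × 100 = 121.6585
Paasche component (current-period weights):
ΣP(Feb 2019)Q(Feb 2019) = 292.35×1 + 5353.94×1 + 103.98×7 = 292.35 + 5353.94 + 727.86 = 6374.15
ΣP(Jan 2019)Q(Feb 2019) = 360.71×1 + 3946.94×1 + 127.15×7 = 360.71 + 3946.94 + 890.05 = 5197.7
P = 6374.15 / 5197.7 × 100 = 122.6340
Fisher = √(L × P) = √(121.6585 × 122.6340) = 122.1453

122.15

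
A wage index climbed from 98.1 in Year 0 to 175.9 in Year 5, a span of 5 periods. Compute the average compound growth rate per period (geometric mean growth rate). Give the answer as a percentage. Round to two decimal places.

Growth factor = (175.9/98.1)^(1/5) = (1.793068)^(1/5) = 1.123879
Growth rate = 1.123879 − 1 = 0.123879 = 12.3879%

12.39%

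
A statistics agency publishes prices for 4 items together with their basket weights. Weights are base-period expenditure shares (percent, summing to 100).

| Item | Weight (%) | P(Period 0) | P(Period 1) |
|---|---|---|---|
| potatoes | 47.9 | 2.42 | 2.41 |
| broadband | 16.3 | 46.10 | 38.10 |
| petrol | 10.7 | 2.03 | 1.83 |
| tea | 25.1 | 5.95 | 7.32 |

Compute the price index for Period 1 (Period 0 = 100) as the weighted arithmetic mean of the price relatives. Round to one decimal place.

potatoes: 47.9 × (2.41/2.42) = 47.9 × 0.995868 = 47.7021
broadband: 16.3 × (38.10/46.10) = 16.3 × 0.826464 = 13.4714
petrol: 10.7 × (1.83/2.03) = 10.7 × 0.901478 = 9.6458
tea: 25.1 × (7.32/5.95) = 25.1 × 1.230252 = 30.8793
Index = Σ wᵢ·(p₁ᵢ/p₀ᵢ) = 47.7021 + 13.4714 + 9.6458 + 30.8793 = 101.6986

101.7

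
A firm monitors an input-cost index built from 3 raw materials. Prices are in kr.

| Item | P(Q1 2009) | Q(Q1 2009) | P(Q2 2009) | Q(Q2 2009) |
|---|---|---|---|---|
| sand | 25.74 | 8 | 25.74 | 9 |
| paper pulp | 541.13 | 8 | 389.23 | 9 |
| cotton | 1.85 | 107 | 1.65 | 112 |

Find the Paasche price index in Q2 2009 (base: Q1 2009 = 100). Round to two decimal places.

73.83

Paasche price index uses current-period quantities as weights.
ΣP(Q2 2009)·Q(Q2 2009) = 25.74×9 + 389.23×9 + 1.65×112 = 231.66 + 3503.07 + 184.8 = 3919.53
ΣP(Q1 2009)·Q(Q2 2009) = 25.74×9 + 541.13×9 + 1.85×112 = 231.66 + 4870.17 + 207.2 = 5309.03
Index = 3919.53 / 5309.03 × 100 = 73.8276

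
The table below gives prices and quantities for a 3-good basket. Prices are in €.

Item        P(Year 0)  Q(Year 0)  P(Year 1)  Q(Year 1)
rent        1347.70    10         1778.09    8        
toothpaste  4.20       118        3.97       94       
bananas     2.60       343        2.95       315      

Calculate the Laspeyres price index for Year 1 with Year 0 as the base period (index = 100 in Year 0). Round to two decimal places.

Laspeyres price index uses base-period quantities as weights.
ΣP(Year 1)·Q(Year 0) = 1778.09×10 + 3.97×118 + 2.95×343 = 17780.9 + 468.46 + 1011.85 = 19261.21
ΣP(Year 0)·Q(Year 0) = 1347.70×10 + 4.20×118 + 2.60×343 = 13477 + 495.6 + 891.8 = 14864.4
Index = 19261.21 / 14864.4 × 100 = 129.5795

129.58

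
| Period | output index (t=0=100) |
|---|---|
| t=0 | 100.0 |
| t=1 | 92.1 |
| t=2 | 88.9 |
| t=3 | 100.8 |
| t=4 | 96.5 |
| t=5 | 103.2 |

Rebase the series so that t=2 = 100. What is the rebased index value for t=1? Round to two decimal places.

103.60

Rebased(t=1) = 92.1 / 88.9 × 100 = 103.5996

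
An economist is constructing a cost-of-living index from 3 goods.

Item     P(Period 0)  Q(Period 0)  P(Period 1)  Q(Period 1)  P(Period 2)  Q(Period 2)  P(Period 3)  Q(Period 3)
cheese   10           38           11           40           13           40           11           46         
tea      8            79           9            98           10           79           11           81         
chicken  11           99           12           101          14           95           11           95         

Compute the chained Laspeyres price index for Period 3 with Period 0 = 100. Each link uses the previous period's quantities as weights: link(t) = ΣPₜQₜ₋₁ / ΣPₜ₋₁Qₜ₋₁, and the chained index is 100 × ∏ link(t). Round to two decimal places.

Link Period 0→Period 1:
ΣP(Period 1)Q(Period 0) = 11×38 + 9×79 + 12×99 = 418 + 711 + 1188 = 2317
ΣP(Period 0)Q(Period 0) = 10×38 + 8×79 + 11×99 = 380 + 632 + 1089 = 2101
link = 2317/2101 = 1.102808
Link Period 1→Period 2:
ΣP(Period 2)Q(Period 1) = 13×40 + 10×98 + 14×101 = 520 + 980 + 1414 = 2914
ΣP(Period 1)Q(Period 1) = 11×40 + 9×98 + 12×101 = 440 + 882 + 1212 = 2534
link = 2914/2534 = 1.149961
Link Period 2→Period 3:
ΣP(Period 3)Q(Period 2) = 11×40 + 11×79 + 11×95 = 440 + 869 + 1045 = 2354
ΣP(Period 2)Q(Period 2) = 13×40 + 10×79 + 14×95 = 520 + 790 + 1330 = 2640
link = 2354/2640 = 0.891667
Chained index = 100 × 1.102808 × 1.149961 × 0.891667 = 113.0799

113.08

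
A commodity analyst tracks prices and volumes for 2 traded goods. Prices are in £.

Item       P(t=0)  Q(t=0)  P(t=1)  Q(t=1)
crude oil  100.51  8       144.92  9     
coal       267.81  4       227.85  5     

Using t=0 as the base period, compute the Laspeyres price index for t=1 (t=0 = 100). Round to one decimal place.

Laspeyres price index uses base-period quantities as weights.
ΣP(t=1)·Q(t=0) = 144.92×8 + 227.85×4 = 1159.36 + 911.4 = 2070.76
ΣP(t=0)·Q(t=0) = 100.51×8 + 267.81×4 = 804.08 + 1071.24 = 1875.32
Index = 2070.76 / 1875.32 × 100 = 110.4217

110.4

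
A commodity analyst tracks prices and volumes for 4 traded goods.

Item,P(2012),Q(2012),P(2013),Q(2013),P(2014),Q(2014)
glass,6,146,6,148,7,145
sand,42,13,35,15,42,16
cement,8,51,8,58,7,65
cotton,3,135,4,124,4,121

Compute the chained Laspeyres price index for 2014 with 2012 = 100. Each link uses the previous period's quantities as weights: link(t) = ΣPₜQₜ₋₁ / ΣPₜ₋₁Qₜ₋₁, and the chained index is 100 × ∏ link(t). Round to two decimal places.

Link 2012→2013:
ΣP(2013)Q(2012) = 6×146 + 35×13 + 8×51 + 4×135 = 876 + 455 + 408 + 540 = 2279
ΣP(2012)Q(2012) = 6×146 + 42×13 + 8×51 + 3×135 = 876 + 546 + 408 + 405 = 2235
link = 2279/2235 = 1.019687
Link 2013→2014:
ΣP(2014)Q(2013) = 7×148 + 42×15 + 7×58 + 4×124 = 1036 + 630 + 406 + 496 = 2568
ΣP(2013)Q(2013) = 6×148 + 35×15 + 8×58 + 4×124 = 888 + 525 + 464 + 496 = 2373
link = 2568/2373 = 1.082174
Chained index = 100 × 1.019687 × 1.082174 = 110.3479

110.35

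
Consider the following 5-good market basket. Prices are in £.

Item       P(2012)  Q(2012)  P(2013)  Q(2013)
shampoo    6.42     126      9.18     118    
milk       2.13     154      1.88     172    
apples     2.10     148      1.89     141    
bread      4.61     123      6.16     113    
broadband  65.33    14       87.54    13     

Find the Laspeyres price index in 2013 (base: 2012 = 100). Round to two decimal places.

Laspeyres price index uses base-period quantities as weights.
ΣP(2013)·Q(2012) = 9.18×126 + 1.88×154 + 1.89×148 + 6.16×123 + 87.54×14 = 1156.68 + 289.52 + 279.72 + 757.68 + 1225.56 = 3709.16
ΣP(2012)·Q(2012) = 6.42×126 + 2.13×154 + 2.10×148 + 4.61×123 + 65.33×14 = 808.92 + 328.02 + 310.8 + 567.03 + 914.62 = 2929.39
Index = 3709.16 / 2929.39 × 100 = 126.6189

126.62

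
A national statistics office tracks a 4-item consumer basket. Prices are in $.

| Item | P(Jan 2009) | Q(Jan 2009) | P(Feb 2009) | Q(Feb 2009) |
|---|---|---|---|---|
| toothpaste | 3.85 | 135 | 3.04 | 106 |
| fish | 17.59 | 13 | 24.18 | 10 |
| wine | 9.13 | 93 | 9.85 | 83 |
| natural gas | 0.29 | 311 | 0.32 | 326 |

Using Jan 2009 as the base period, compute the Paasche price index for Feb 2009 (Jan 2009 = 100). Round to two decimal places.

Paasche price index uses current-period quantities as weights.
ΣP(Feb 2009)·Q(Feb 2009) = 3.04×106 + 24.18×10 + 9.85×83 + 0.32×326 = 322.24 + 241.8 + 817.55 + 104.32 = 1485.91
ΣP(Jan 2009)·Q(Feb 2009) = 3.85×106 + 17.59×10 + 9.13×83 + 0.29×326 = 408.1 + 175.9 + 757.79 + 94.54 = 1436.33
Index = 1485.91 / 1436.33 × 100 = 103.4519

103.45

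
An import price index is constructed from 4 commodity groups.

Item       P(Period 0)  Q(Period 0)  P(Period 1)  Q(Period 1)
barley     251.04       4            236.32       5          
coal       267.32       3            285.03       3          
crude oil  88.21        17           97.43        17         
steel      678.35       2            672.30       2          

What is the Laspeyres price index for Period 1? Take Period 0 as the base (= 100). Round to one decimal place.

103.0

Laspeyres price index uses base-period quantities as weights.
ΣP(Period 1)·Q(Period 0) = 236.32×4 + 285.03×3 + 97.43×17 + 672.30×2 = 945.28 + 855.09 + 1656.31 + 1344.6 = 4801.28
ΣP(Period 0)·Q(Period 0) = 251.04×4 + 267.32×3 + 88.21×17 + 678.35×2 = 1004.16 + 801.96 + 1499.57 + 1356.7 = 4662.39
Index = 4801.28 / 4662.39 × 100 = 102.9789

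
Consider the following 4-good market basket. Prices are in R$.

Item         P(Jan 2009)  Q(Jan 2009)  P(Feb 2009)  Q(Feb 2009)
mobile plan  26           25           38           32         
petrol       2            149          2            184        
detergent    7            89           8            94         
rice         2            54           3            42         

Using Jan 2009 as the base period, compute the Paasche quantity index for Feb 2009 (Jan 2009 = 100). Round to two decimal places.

Paasche quantity index uses current-period prices as weights.
ΣP(Feb 2009)·Q(Feb 2009) = 38×32 + 2×184 + 8×94 + 3×42 = 1216 + 368 + 752 + 126 = 2462
ΣP(Feb 2009)·Q(Jan 2009) = 38×25 + 2×149 + 8×89 + 3×54 = 950 + 298 + 712 + 162 = 2122
Index = 2462 / 2122 × 100 = 116.0226

116.02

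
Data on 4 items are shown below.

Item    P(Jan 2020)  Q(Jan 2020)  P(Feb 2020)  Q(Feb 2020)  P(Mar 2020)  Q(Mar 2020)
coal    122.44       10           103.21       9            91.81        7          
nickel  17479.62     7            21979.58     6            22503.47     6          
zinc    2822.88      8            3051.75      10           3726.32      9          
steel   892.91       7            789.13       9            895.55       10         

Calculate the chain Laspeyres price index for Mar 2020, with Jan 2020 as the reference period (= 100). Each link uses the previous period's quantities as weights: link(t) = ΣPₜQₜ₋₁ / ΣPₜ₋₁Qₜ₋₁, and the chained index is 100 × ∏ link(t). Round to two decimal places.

Link Jan 2020→Feb 2020:
ΣP(Feb 2020)Q(Jan 2020) = 103.21×10 + 21979.58×7 + 3051.75×8 + 789.13×7 = 1032.1 + 153857.06 + 24414 + 5523.91 = 184827.07
ΣP(Jan 2020)Q(Jan 2020) = 122.44×10 + 17479.62×7 + 2822.88×8 + 892.91×7 = 1224.4 + 122357.34 + 22583.04 + 6250.37 = 152415.15
link = 184827.07/152415.15 = 1.212656
Link Feb 2020→Mar 2020:
ΣP(Mar 2020)Q(Feb 2020) = 91.81×9 + 22503.47×6 + 3726.32×10 + 895.55×9 = 826.29 + 135020.82 + 37263.2 + 8059.95 = 181170.26
ΣP(Feb 2020)Q(Feb 2020) = 103.21×9 + 21979.58×6 + 3051.75×10 + 789.13×9 = 928.89 + 131877.48 + 30517.5 + 7102.17 = 170426.04
link = 181170.26/170426.04 = 1.063043
Chained index = 100 × 1.212656 × 1.063043 = 128.9105

128.91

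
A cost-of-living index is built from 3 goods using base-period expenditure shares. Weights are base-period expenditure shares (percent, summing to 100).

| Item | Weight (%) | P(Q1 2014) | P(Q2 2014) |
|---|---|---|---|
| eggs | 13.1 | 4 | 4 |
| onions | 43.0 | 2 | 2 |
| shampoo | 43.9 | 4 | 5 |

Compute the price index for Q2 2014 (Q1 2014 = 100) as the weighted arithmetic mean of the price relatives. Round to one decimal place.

111.0

eggs: 13.1 × (4/4) = 13.1 × 1.000000 = 13.1000
onions: 43.0 × (2/2) = 43.0 × 1.000000 = 43.0000
shampoo: 43.9 × (5/4) = 43.9 × 1.250000 = 54.8750
Index = Σ wᵢ·(p₁ᵢ/p₀ᵢ) = 13.1000 + 43.0000 + 54.8750 = 110.9750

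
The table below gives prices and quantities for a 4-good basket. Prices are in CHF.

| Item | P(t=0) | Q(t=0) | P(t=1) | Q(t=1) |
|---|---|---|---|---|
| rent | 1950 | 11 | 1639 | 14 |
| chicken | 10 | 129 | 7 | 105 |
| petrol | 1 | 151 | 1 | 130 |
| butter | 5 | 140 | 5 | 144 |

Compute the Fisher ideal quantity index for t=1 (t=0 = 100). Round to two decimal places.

Laspeyres component (base-period weights):
ΣP(t=0)Q(t=1) = 1950×14 + 10×105 + 1×130 + 5×144 = 27300 + 1050 + 130 + 720 = 29200
ΣP(t=0)Q(t=0) = 1950×11 + 10×129 + 1×151 + 5×140 = 21450 + 1290 + 151 + 700 = 23591
L = 29200 / 23591 × 100 = 123.7760
Paasche component (current-period weights):
ΣP(t=1)Q(t=1) = 1639×14 + 7×105 + 1×130 + 5×144 = 22946 + 735 + 130 + 720 = 24531
ΣP(t=1)Q(t=0) = 1639×11 + 7×129 + 1×151 + 5×140 = 18029 + 903 + 151 + 700 = 19783
P = 24531 / 19783 × 100 = 124.0004
Fisher = √(L × P) = √(123.7760 × 124.0004) = 123.8882

123.89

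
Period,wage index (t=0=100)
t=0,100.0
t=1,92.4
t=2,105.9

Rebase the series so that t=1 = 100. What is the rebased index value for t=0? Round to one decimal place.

Rebased(t=0) = 100.0 / 92.4 × 100 = 108.2251

108.2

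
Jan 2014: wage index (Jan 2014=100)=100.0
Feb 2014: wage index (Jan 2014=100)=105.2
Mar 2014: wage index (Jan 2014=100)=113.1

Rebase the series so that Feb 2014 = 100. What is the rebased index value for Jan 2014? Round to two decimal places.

95.06

Rebased(Jan 2014) = 100.0 / 105.2 × 100 = 95.0570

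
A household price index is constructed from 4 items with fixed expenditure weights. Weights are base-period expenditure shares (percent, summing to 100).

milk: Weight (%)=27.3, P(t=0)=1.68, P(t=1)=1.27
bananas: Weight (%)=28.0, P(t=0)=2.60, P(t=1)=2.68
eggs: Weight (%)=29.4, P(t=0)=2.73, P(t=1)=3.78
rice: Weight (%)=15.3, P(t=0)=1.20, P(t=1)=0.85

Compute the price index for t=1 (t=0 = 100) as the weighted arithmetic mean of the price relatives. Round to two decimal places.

101.04

milk: 27.3 × (1.27/1.68) = 27.3 × 0.755952 = 20.6375
bananas: 28.0 × (2.68/2.60) = 28.0 × 1.030769 = 28.8615
eggs: 29.4 × (3.78/2.73) = 29.4 × 1.384615 = 40.7077
rice: 15.3 × (0.85/1.20) = 15.3 × 0.708333 = 10.8375
Index = Σ wᵢ·(p₁ᵢ/p₀ᵢ) = 20.6375 + 28.8615 + 40.7077 + 10.8375 = 101.0442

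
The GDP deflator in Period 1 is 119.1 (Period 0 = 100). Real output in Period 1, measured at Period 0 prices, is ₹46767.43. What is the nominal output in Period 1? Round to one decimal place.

Nominal = Real × (Index/100) = 46767.43 × (119.1/100)
        = 46767.43 × 1.191 = 55700.0091

55700.0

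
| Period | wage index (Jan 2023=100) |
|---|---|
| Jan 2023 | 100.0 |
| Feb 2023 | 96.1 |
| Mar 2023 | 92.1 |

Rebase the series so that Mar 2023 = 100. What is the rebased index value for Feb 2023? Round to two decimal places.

Rebased(Feb 2023) = 96.1 / 92.1 × 100 = 104.3431

104.34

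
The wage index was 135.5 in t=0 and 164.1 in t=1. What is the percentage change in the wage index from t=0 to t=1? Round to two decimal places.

21.11%

Change = (164.1 − 135.5) / 135.5 × 100
       = 28.6 / 135.5 × 100 = 21.1070%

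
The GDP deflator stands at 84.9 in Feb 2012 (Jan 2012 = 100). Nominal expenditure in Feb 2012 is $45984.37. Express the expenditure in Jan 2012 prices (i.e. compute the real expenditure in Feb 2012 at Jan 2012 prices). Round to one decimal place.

54163.0

Real = Nominal ÷ (Index/100) = 45984.37 ÷ (84.9/100)
     = 45984.37 ÷ 0.849 = 54162.9800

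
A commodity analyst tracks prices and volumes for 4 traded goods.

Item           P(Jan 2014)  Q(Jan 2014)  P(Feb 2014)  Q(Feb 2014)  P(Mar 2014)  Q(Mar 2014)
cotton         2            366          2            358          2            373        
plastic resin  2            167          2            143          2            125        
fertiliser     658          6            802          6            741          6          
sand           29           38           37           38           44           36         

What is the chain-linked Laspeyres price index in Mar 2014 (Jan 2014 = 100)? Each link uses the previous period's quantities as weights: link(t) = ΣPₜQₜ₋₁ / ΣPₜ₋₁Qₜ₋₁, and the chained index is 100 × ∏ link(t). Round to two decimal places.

Link Jan 2014→Feb 2014:
ΣP(Feb 2014)Q(Jan 2014) = 2×366 + 2×167 + 802×6 + 37×38 = 732 + 334 + 4812 + 1406 = 7284
ΣP(Jan 2014)Q(Jan 2014) = 2×366 + 2×167 + 658×6 + 29×38 = 732 + 334 + 3948 + 1102 = 6116
link = 7284/6116 = 1.190974
Link Feb 2014→Mar 2014:
ΣP(Mar 2014)Q(Feb 2014) = 2×358 + 2×143 + 741×6 + 44×38 = 716 + 286 + 4446 + 1672 = 7120
ΣP(Feb 2014)Q(Feb 2014) = 2×358 + 2×143 + 802×6 + 37×38 = 716 + 286 + 4812 + 1406 = 7220
link = 7120/7220 = 0.986150
Chained index = 100 × 1.190974 × 0.986150 = 117.4479

117.45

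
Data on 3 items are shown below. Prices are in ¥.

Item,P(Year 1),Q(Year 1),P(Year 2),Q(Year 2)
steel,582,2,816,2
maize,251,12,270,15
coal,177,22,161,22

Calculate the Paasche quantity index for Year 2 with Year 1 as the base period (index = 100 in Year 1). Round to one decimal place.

Paasche quantity index uses current-period prices as weights.
ΣP(Year 2)·Q(Year 2) = 816×2 + 270×15 + 161×22 = 1632 + 4050 + 3542 = 9224
ΣP(Year 2)·Q(Year 1) = 816×2 + 270×12 + 161×22 = 1632 + 3240 + 3542 = 8414
Index = 9224 / 8414 × 100 = 109.6268

109.6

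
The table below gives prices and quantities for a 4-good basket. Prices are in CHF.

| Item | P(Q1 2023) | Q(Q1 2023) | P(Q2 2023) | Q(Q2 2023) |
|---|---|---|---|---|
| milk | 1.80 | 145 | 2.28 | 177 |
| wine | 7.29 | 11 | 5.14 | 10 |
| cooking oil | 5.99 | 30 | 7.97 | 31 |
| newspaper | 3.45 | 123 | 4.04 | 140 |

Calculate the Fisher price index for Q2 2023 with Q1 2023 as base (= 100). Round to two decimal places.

119.19

Laspeyres component (base-period weights):
ΣP(Q2 2023)Q(Q1 2023) = 2.28×145 + 5.14×11 + 7.97×30 + 4.04×123 = 330.6 + 56.54 + 239.1 + 496.92 = 1123.16
ΣP(Q1 2023)Q(Q1 2023) = 1.80×145 + 7.29×11 + 5.99×30 + 3.45×123 = 261 + 80.19 + 179.7 + 424.35 = 945.24
L = 1123.16 / 945.24 × 100 = 118.8227
Paasche component (current-period weights):
ΣP(Q2 2023)Q(Q2 2023) = 2.28×177 + 5.14×10 + 7.97×31 + 4.04×140 = 403.56 + 51.4 + 247.07 + 565.6 = 1267.63
ΣP(Q1 2023)Q(Q2 2023) = 1.80×177 + 7.29×10 + 5.99×31 + 3.45×140 = 318.6 + 72.9 + 185.69 + 483 = 1060.19
P = 1267.63 / 1060.19 × 100 = 119.5663
Fisher = √(L × P) = √(118.8227 × 119.5663) = 119.1939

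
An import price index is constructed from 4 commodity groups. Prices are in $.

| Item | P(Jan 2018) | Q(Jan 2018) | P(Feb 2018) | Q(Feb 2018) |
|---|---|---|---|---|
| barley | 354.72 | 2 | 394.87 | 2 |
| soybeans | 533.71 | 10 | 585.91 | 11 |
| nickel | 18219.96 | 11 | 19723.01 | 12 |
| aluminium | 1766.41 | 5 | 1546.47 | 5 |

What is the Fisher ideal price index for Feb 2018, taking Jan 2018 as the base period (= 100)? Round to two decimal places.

107.48

Laspeyres component (base-period weights):
ΣP(Feb 2018)Q(Jan 2018) = 394.87×2 + 585.91×10 + 19723.01×11 + 1546.47×5 = 789.74 + 5859.1 + 216953.11 + 7732.35 = 231334.3
ΣP(Jan 2018)Q(Jan 2018) = 354.72×2 + 533.71×10 + 18219.96×11 + 1766.41×5 = 709.44 + 5337.1 + 200419.56 + 8832.05 = 215298.15
L = 231334.3 / 215298.15 × 100 = 107.4483
Paasche component (current-period weights):
ΣP(Feb 2018)Q(Feb 2018) = 394.87×2 + 585.91×11 + 19723.01×12 + 1546.47×5 = 789.74 + 6445.01 + 236676.12 + 7732.35 = 251643.22
ΣP(Jan 2018)Q(Feb 2018) = 354.72×2 + 533.71×11 + 18219.96×12 + 1766.41×5 = 709.44 + 5870.81 + 218639.52 + 8832.05 = 234051.82
P = 251643.22 / 234051.82 × 100 = 107.5160
Fisher = √(L × P) = √(107.4483 × 107.5160) = 107.4822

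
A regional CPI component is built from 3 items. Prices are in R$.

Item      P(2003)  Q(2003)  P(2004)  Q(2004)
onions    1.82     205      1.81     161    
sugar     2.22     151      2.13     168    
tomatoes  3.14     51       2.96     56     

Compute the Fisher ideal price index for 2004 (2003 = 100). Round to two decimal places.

96.98

Laspeyres component (base-period weights):
ΣP(2004)Q(2003) = 1.81×205 + 2.13×151 + 2.96×51 = 371.05 + 321.63 + 150.96 = 843.64
ΣP(2003)Q(2003) = 1.82×205 + 2.22×151 + 3.14×51 = 373.1 + 335.22 + 160.14 = 868.46
L = 843.64 / 868.46 × 100 = 97.1421
Paasche component (current-period weights):
ΣP(2004)Q(2004) = 1.81×161 + 2.13×168 + 2.96×56 = 291.41 + 357.84 + 165.76 = 815.01
ΣP(2003)Q(2004) = 1.82×161 + 2.22×168 + 3.14×56 = 293.02 + 372.96 + 175.84 = 841.82
P = 815.01 / 841.82 × 100 = 96.8152
Fisher = √(L × P) = √(97.1421 × 96.8152) = 96.9785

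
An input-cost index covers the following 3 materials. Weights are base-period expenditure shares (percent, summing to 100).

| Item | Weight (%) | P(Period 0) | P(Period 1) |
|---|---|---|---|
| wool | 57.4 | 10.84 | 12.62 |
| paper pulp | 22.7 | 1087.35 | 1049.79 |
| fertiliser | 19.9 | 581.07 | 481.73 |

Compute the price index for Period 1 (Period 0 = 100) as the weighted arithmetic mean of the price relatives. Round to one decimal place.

105.2

wool: 57.4 × (12.62/10.84) = 57.4 × 1.164207 = 66.8255
paper pulp: 22.7 × (1049.79/1087.35) = 22.7 × 0.965457 = 21.9159
fertiliser: 19.9 × (481.73/581.07) = 19.9 × 0.829040 = 16.4979
Index = Σ wᵢ·(p₁ᵢ/p₀ᵢ) = 66.8255 + 21.9159 + 16.4979 = 105.2392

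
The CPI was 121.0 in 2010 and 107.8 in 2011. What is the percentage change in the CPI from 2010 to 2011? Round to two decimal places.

Change = (107.8 − 121.0) / 121.0 × 100
       = -13.2 / 121.0 × 100 = -10.9091%

-10.91%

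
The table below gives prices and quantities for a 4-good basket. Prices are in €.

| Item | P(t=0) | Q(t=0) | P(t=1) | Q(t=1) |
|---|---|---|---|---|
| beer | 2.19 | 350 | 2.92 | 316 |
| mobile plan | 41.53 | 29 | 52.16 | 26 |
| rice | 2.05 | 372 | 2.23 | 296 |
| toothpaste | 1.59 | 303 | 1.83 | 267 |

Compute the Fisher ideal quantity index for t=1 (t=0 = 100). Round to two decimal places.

Laspeyres component (base-period weights):
ΣP(t=0)Q(t=1) = 2.19×316 + 41.53×26 + 2.05×296 + 1.59×267 = 692.04 + 1079.78 + 606.8 + 424.53 = 2803.15
ΣP(t=0)Q(t=0) = 2.19×350 + 41.53×29 + 2.05×372 + 1.59×303 = 766.5 + 1204.37 + 762.6 + 481.77 = 3215.24
L = 2803.15 / 3215.24 × 100 = 87.1832
Paasche component (current-period weights):
ΣP(t=1)Q(t=1) = 2.92×316 + 52.16×26 + 2.23×296 + 1.83×267 = 922.72 + 1356.16 + 660.08 + 488.61 = 3427.57
ΣP(t=1)Q(t=0) = 2.92×350 + 52.16×29 + 2.23×372 + 1.83×303 = 1022 + 1512.64 + 829.56 + 554.49 = 3918.69
P = 3427.57 / 3918.69 × 100 = 87.4672
Fisher = √(L × P) = √(87.1832 × 87.4672) = 87.3251

87.33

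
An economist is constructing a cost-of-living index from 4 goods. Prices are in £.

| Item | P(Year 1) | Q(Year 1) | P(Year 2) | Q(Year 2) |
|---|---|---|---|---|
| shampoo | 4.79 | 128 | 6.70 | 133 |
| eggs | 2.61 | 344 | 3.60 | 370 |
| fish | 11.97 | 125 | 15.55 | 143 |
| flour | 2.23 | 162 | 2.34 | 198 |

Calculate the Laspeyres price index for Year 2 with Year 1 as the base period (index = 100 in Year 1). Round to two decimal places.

Laspeyres price index uses base-period quantities as weights.
ΣP(Year 2)·Q(Year 1) = 6.70×128 + 3.60×344 + 15.55×125 + 2.34×162 = 857.6 + 1238.4 + 1943.75 + 379.08 = 4418.83
ΣP(Year 1)·Q(Year 1) = 4.79×128 + 2.61×344 + 11.97×125 + 2.23×162 = 613.12 + 897.84 + 1496.25 + 361.26 = 3368.47
Index = 4418.83 / 3368.47 × 100 = 131.1821

131.18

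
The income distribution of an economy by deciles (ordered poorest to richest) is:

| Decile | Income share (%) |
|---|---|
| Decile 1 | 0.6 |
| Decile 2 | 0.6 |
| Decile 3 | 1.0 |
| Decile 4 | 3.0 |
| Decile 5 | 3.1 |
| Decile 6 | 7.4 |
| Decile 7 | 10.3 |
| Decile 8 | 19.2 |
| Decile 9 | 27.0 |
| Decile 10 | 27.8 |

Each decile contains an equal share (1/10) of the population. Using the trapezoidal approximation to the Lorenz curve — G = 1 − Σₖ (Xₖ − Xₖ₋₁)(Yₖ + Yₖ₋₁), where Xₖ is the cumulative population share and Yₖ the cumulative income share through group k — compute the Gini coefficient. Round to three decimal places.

0.547

Cumulative income shares Yₖ: 0.0060, 0.0120, 0.0220, 0.0520, 0.0830, 0.1570, 0.2600, 0.4520, 0.7220, 1.0000
Σ (Xₖ−Xₖ₋₁)(Yₖ+Yₖ₋₁) = (1/10)(0.0060+0.0000) + (1/10)(0.0120+0.0060) + (1/10)(0.0220+0.0120) + (1/10)(0.0520+0.0220) + (1/10)(0.0830+0.0520) + (1/10)(0.1570+0.0830) + (1/10)(0.2600+0.1570) + (1/10)(0.4520+0.2600) + (1/10)(0.7220+0.4520) + (1/10)(1.0000+0.7220)
  = 0.0006 + 0.0018 + 0.0034 + 0.0074 + 0.0135 + 0.0240 + 0.0417 + 0.0712 + 0.1174 + 0.1722 = 0.4532
G = 1 − 0.4532 = 0.5468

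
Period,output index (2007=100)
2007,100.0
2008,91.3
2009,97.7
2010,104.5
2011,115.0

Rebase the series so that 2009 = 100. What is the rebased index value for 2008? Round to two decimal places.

Rebased(2008) = 91.3 / 97.7 × 100 = 93.4493

93.45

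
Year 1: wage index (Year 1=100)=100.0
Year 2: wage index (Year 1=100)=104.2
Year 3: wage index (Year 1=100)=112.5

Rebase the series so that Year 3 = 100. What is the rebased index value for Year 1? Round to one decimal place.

88.9

Rebased(Year 1) = 100.0 / 112.5 × 100 = 88.8889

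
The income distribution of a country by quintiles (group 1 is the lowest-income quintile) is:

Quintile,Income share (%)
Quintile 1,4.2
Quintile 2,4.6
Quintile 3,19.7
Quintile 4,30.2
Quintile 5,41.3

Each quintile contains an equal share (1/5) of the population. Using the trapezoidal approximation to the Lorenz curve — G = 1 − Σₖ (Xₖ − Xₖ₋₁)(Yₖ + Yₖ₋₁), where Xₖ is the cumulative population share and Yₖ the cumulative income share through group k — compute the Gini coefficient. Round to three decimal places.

0.399

Cumulative income shares Yₖ: 0.0420, 0.0880, 0.2850, 0.5870, 1.0000
Σ (Xₖ−Xₖ₋₁)(Yₖ+Yₖ₋₁) = (1/5)(0.0420+0.0000) + (1/5)(0.0880+0.0420) + (1/5)(0.2850+0.0880) + (1/5)(0.5870+0.2850) + (1/5)(1.0000+0.5870)
  = 0.0084 + 0.0260 + 0.0746 + 0.1744 + 0.3174 = 0.6008
G = 1 − 0.6008 = 0.3992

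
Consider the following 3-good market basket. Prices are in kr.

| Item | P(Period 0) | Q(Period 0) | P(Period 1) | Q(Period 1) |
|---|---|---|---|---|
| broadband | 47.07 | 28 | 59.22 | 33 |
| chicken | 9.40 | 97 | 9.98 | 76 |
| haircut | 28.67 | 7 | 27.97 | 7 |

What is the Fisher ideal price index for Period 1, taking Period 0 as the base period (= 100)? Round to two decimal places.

Laspeyres component (base-period weights):
ΣP(Period 1)Q(Period 0) = 59.22×28 + 9.98×97 + 27.97×7 = 1658.16 + 968.06 + 195.79 = 2822.01
ΣP(Period 0)Q(Period 0) = 47.07×28 + 9.40×97 + 28.67×7 = 1317.96 + 911.8 + 200.69 = 2430.45
L = 2822.01 / 2430.45 × 100 = 116.1106
Paasche component (current-period weights):
ΣP(Period 1)Q(Period 1) = 59.22×33 + 9.98×76 + 27.97×7 = 1954.26 + 758.48 + 195.79 = 2908.53
ΣP(Period 0)Q(Period 1) = 47.07×33 + 9.40×76 + 28.67×7 = 1553.31 + 714.4 + 200.69 = 2468.4
P = 2908.53 / 2468.4 × 100 = 117.8306
Fisher = √(L × P) = √(116.1106 × 117.8306) = 116.9674

116.97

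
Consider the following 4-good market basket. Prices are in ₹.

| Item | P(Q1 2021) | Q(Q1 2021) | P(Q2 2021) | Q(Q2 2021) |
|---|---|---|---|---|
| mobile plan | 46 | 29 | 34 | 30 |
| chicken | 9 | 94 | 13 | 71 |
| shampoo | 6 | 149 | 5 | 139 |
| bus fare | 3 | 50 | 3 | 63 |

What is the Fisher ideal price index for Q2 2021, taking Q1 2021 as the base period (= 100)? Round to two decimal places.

94.58

Laspeyres component (base-period weights):
ΣP(Q2 2021)Q(Q1 2021) = 34×29 + 13×94 + 5×149 + 3×50 = 986 + 1222 + 745 + 150 = 3103
ΣP(Q1 2021)Q(Q1 2021) = 46×29 + 9×94 + 6×149 + 3×50 = 1334 + 846 + 894 + 150 = 3224
L = 3103 / 3224 × 100 = 96.2469
Paasche component (current-period weights):
ΣP(Q2 2021)Q(Q2 2021) = 34×30 + 13×71 + 5×139 + 3×63 = 1020 + 923 + 695 + 189 = 2827
ΣP(Q1 2021)Q(Q2 2021) = 46×30 + 9×71 + 6×139 + 3×63 = 1380 + 639 + 834 + 189 = 3042
P = 2827 / 3042 × 100 = 92.9323
Fisher = √(L × P) = √(96.2469 × 92.9323) = 94.5751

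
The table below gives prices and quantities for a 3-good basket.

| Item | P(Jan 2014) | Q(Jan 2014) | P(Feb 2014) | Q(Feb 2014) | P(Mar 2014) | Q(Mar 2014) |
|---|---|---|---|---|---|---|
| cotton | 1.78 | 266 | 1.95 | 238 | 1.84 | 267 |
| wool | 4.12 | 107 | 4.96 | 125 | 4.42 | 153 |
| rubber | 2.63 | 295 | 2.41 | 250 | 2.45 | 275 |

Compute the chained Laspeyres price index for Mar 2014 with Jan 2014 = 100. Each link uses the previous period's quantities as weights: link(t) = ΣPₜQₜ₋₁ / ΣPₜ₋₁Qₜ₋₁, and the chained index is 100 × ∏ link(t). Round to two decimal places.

Link Jan 2014→Feb 2014:
ΣP(Feb 2014)Q(Jan 2014) = 1.95×266 + 4.96×107 + 2.41×295 = 518.7 + 530.72 + 710.95 = 1760.37
ΣP(Jan 2014)Q(Jan 2014) = 1.78×266 + 4.12×107 + 2.63×295 = 473.48 + 440.84 + 775.85 = 1690.17
link = 1760.37/1690.17 = 1.041534
Link Feb 2014→Mar 2014:
ΣP(Mar 2014)Q(Feb 2014) = 1.84×238 + 4.42×125 + 2.45×250 = 437.92 + 552.5 + 612.5 = 1602.92
ΣP(Feb 2014)Q(Feb 2014) = 1.95×238 + 4.96×125 + 2.41×250 = 464.1 + 620 + 602.5 = 1686.6
link = 1602.92/1686.6 = 0.950385
Chained index = 100 × 1.041534 × 0.950385 = 98.9859

98.99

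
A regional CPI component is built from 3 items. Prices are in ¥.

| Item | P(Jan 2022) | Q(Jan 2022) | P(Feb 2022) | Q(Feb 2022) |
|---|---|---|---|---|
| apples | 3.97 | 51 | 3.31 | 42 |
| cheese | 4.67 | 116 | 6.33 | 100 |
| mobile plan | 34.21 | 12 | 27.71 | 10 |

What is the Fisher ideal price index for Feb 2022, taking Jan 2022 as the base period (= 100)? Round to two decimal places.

Laspeyres component (base-period weights):
ΣP(Feb 2022)Q(Jan 2022) = 3.31×51 + 6.33×116 + 27.71×12 = 168.81 + 734.28 + 332.52 = 1235.61
ΣP(Jan 2022)Q(Jan 2022) = 3.97×51 + 4.67×116 + 34.21×12 = 202.47 + 541.72 + 410.52 = 1154.71
L = 1235.61 / 1154.71 × 100 = 107.0061
Paasche component (current-period weights):
ΣP(Feb 2022)Q(Feb 2022) = 3.31×42 + 6.33×100 + 27.71×10 = 139.02 + 633 + 277.1 = 1049.12
ΣP(Jan 2022)Q(Feb 2022) = 3.97×42 + 4.67×100 + 34.21×10 = 166.74 + 467 + 342.1 = 975.84
P = 1049.12 / 975.84 × 100 = 107.5094
Fisher = √(L × P) = √(107.0061 × 107.5094) = 107.2575

107.26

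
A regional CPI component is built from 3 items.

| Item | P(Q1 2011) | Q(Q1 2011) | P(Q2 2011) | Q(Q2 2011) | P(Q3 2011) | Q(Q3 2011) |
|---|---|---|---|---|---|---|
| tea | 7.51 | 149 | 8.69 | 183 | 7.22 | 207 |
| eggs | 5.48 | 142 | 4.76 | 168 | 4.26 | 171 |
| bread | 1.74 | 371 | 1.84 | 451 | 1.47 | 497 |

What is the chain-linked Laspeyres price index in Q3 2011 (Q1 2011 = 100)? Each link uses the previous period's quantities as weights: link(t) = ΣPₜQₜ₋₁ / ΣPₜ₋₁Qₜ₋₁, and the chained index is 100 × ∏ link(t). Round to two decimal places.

Link Q1 2011→Q2 2011:
ΣP(Q2 2011)Q(Q1 2011) = 8.69×149 + 4.76×142 + 1.84×371 = 1294.81 + 675.92 + 682.64 = 2653.37
ΣP(Q1 2011)Q(Q1 2011) = 7.51×149 + 5.48×142 + 1.74×371 = 1118.99 + 778.16 + 645.54 = 2542.69
link = 2653.37/2542.69 = 1.043529
Link Q2 2011→Q3 2011:
ΣP(Q3 2011)Q(Q2 2011) = 7.22×183 + 4.26×168 + 1.47×451 = 1321.26 + 715.68 + 662.97 = 2699.91
ΣP(Q2 2011)Q(Q2 2011) = 8.69×183 + 4.76×168 + 1.84×451 = 1590.27 + 799.68 + 829.84 = 3219.79
link = 2699.91/3219.79 = 0.838536
Chained index = 100 × 1.043529 × 0.838536 = 87.5036

87.50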